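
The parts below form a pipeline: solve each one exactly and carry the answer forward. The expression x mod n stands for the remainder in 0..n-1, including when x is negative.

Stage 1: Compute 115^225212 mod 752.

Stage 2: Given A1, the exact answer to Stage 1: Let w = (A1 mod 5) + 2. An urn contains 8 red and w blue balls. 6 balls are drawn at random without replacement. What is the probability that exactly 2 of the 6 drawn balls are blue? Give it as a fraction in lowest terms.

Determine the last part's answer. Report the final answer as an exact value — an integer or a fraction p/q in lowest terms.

Stage 1: squarings mod 752: 115^1=115, 115^2=441, 115^4=465, 115^8=401, 115^16=625, 115^32=337, 115^64=17, 115^128=289, 115^256=49, 115^512=145, 115^1024=721, 115^2048=209, 115^4096=65, 115^8192=465, 115^16384=401, 115^32768=625, 115^65536=337, 115^131072=17; 115^225212 = 115^4 * 115^8 * 115^16 * 115^32 * 115^128 * 115^256 * 115^512 * 115^1024 * 115^2048 * 115^8192 * 115^16384 * 115^65536 * 115^131072 = 545 (mod 752); answer 545
Stage 2: A1 = 545; w = 2; total draws C(10,6) = 210; favorable C(2,2)*C(8,4) = 70; P = 1/3; answer 1/3

1/3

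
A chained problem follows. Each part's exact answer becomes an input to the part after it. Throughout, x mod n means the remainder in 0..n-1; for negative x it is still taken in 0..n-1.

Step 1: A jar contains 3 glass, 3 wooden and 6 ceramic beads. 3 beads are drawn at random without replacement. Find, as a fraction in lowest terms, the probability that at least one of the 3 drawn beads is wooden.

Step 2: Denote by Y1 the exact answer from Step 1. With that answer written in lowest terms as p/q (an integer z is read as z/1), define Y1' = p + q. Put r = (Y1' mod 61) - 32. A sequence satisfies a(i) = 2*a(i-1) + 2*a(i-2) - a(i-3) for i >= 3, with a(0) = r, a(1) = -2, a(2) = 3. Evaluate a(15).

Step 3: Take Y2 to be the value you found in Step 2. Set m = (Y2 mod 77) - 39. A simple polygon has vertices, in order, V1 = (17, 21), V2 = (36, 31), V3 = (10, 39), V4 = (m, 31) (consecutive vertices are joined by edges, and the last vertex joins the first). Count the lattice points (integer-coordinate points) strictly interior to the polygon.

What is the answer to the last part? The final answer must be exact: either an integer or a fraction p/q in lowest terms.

Step 1: total draws C(12,3) = 220; complement C(9,3) = 84; favorable 220 - 84 = 136; P = 34/55; answer 34/55
Step 2: Y1 = 34/55; threaded value p + q = 89; r = -4; a(3) = 2*(3) + 2*(-2) - 1*(-4) = 6; iterating: a(3)=6, a(4)=20, a(5)=49, a(6)=132, a(7)=342, a(8)=899, a(9)=2350, a(10)=6156, a(11)=16113, a(12)=42188, a(13)=110446, a(14)=289155, a(15)=757014; answer 757014
Step 3: Y2 = 757014; m = -12; cross terms: (17*31 - 36*21)=-229, (36*39 - 10*31)=1094, (10*31 - -12*39)=778, (-12*21 - 17*31)=-779; twice the area = |864| = 864; area = 432; boundary points = 1 + 2 + 2 + 1 = 6; strictly interior points = area - boundary/2 + 1 = 430; answer 430

430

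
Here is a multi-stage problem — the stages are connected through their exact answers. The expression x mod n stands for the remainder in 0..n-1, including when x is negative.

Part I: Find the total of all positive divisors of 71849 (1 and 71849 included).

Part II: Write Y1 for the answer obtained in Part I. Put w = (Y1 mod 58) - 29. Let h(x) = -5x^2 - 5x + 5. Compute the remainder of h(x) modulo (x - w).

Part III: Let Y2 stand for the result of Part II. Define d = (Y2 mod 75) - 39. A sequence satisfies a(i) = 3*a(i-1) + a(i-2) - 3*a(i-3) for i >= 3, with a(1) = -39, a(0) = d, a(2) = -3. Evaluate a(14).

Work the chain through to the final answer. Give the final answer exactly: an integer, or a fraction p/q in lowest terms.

-8370183

Part I: 71849 is prime, so its only divisors are 1 and 71849; sigma = 1 + 71849 = 71850; answer 71850
Part II: Y1 = 71850; w = 17; remainder = value at the root: -5*(17)^2 - 5*(17)^1 + 5 = (-1445) + (-85) + (5) = -1525; answer -1525
Part III: Y2 = -1525; d = 11; a(3) = 3*(-3) + 1*(-39) - 3*(11) = -81; iterating: a(3)=-81, a(4)=-129, a(5)=-459, a(6)=-1263, a(7)=-3861, a(8)=-11469, a(9)=-34479, a(10)=-103323, a(11)=-310041, a(12)=-930009, a(13)=-2790099, a(14)=-8370183; answer -8370183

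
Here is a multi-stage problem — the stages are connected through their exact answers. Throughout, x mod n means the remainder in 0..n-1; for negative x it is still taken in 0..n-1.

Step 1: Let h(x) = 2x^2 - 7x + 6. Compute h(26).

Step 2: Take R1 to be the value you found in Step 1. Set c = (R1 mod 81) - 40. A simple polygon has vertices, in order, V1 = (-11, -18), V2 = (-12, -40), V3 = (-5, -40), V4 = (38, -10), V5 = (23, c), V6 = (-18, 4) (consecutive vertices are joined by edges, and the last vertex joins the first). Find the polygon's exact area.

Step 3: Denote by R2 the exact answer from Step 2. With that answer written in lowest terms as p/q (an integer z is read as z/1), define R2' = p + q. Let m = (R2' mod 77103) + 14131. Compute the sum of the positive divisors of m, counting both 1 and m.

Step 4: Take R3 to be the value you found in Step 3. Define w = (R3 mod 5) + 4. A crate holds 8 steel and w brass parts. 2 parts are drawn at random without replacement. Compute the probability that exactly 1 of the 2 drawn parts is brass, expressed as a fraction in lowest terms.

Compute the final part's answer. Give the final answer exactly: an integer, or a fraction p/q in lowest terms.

20/39

Step 1: 2*(26)^2 - 7*(26)^1 + 6 = (1352) + (-182) + (6) = 1176; answer 1176
Step 2: R1 = 1176; c = 2; cross terms: (-11*-40 - -12*-18)=224, (-12*-40 - -5*-40)=280, (-5*-10 - 38*-40)=1570, (38*2 - 23*-10)=306, (23*4 - -18*2)=128, (-18*-18 - -11*4)=368; twice the area = |2876| = 2876; area = 1438; answer 1438
Step 3: R2 = 1438; threaded value p + q = 1439; m = 15570; 15570 = 2 * 3^2 * 5 * 173; sigma = (1 + 2) * (1 + 3 + 9) * (1 + 5) * (1 + 173) = 3 * 13 * 6 * 174 = 40716; answer 40716
Step 4: R3 = 40716; w = 5; total draws C(13,2) = 78; favorable C(5,1)*C(8,1) = 40; P = 20/39; answer 20/39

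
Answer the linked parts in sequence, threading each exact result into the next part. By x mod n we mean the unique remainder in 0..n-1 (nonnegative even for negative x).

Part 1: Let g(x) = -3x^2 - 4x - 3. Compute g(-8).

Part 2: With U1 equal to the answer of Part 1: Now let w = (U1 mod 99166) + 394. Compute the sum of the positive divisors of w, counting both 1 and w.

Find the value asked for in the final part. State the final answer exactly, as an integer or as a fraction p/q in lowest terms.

99398

Part 1: -3*(-8)^2 - 4*(-8)^1 - 3 = (-192) + (32) + (-3) = -163; answer -163
Part 2: U1 = -163; w = 99397; 99397 is prime, so its only divisors are 1 and 99397; sigma = 1 + 99397 = 99398; answer 99398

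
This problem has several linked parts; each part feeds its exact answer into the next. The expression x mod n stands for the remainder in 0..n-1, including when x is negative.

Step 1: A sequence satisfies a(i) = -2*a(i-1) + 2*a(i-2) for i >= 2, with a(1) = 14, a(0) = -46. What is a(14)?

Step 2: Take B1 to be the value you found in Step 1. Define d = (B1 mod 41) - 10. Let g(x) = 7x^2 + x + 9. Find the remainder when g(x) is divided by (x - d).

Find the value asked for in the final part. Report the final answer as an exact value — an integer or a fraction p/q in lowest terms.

Step 1: a(2) = -2*(14) + 2*(-46) = -120; iterating: a(2)=-120, a(3)=268, a(4)=-776, a(5)=2088, a(6)=-5728, a(7)=15632, a(8)=-42720, a(9)=116704, a(10)=-318848, a(11)=871104, a(12)=-2379904, a(13)=6502016, a(14)=-17763840; answer -17763840
Step 2: B1 = -17763840; d = 15; remainder = value at the root: 7*(15)^2 + 1*(15)^1 + 9 = (1575) + (15) + (9) = 1599; answer 1599

1599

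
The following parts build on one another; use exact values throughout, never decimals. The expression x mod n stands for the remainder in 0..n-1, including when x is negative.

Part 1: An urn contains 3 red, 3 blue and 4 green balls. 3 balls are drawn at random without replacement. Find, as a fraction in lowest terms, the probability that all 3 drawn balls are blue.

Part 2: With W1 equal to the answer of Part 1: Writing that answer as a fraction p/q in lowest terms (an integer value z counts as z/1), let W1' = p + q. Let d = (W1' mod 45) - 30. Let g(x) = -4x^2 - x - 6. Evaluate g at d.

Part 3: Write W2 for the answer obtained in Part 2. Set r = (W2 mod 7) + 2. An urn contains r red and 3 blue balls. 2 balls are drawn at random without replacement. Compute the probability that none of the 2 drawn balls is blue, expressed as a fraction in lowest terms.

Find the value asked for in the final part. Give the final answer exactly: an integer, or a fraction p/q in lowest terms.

Part 1: total draws C(10,3) = 120; favorable C(3,3) = 1; P = 1/120; answer 1/120
Part 2: W1 = 1/120; threaded value p + q = 121; d = 1; -4*(1)^2 - 1*(1)^1 - 6 = (-4) + (-1) + (-6) = -11; answer -11
Part 3: W2 = -11; r = 5; total draws C(8,2) = 28; favorable C(5,2) = 10; P = 5/14; answer 5/14

5/14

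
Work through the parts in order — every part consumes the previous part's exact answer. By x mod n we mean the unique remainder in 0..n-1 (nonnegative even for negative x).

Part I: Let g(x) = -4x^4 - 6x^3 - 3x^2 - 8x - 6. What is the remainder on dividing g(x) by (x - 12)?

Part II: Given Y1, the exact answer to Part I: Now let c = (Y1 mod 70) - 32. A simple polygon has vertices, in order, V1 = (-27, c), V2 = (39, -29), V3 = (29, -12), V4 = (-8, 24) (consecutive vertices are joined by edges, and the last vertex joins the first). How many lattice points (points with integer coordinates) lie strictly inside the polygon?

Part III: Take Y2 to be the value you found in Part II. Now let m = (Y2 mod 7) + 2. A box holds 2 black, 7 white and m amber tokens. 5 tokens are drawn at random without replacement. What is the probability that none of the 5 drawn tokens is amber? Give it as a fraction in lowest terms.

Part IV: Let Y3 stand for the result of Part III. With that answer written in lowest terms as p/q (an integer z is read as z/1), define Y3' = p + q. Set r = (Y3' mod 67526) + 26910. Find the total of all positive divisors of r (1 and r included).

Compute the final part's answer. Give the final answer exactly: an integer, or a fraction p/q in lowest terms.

Part I: remainder = value at the root: -4*(12)^4 - 6*(12)^3 - 3*(12)^2 - 8*(12)^1 - 6 = (-82944) + (-10368) + (-432) + (-96) + (-6) = -93846; answer -93846
Part II: Y1 = -93846; c = -8; cross terms: (-27*-29 - 39*-8)=1095, (39*-12 - 29*-29)=373, (29*24 - -8*-12)=600, (-8*-8 - -27*24)=712; twice the area = |2780| = 2780; area = 1390; boundary points = 3 + 1 + 1 + 1 = 6; strictly interior points = area - boundary/2 + 1 = 1388; answer 1388
Part III: Y2 = 1388; m = 4; total draws C(13,5) = 1287; favorable C(9,5) = 126; P = 14/143; answer 14/143
Part IV: Y3 = 14/143; threaded value p + q = 157; r = 27067; 27067 is prime, so its only divisors are 1 and 27067; sigma = 1 + 27067 = 27068; answer 27068

27068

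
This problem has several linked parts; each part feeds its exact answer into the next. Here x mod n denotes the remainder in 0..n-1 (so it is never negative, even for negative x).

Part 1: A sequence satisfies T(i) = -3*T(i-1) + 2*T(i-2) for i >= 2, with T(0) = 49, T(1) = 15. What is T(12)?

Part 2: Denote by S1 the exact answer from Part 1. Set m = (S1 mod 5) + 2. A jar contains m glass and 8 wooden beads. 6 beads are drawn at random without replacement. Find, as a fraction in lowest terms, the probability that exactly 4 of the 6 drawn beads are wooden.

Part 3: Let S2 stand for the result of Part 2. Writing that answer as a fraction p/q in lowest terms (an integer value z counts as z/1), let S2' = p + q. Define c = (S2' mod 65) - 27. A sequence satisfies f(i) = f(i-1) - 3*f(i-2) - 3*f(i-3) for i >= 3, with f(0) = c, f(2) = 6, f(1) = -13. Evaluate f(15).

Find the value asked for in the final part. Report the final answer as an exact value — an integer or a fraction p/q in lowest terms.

278658

Part 1: T(2) = -3*(15) + 2*(49) = 53; iterating: T(2)=53, T(3)=-129, T(4)=493, T(5)=-1737, T(6)=6197, T(7)=-22065, T(8)=78589, T(9)=-279897, T(10)=996869, T(11)=-3550401, T(12)=12644941; answer 12644941
Part 2: S1 = 12644941; m = 3; total draws C(11,6) = 462; favorable C(8,4)*C(3,2) = 210; P = 5/11; answer 5/11
Part 3: S2 = 5/11; threaded value p + q = 16; c = -11; f(3) = 1*(6) - 3*(-13) - 3*(-11) = 78; iterating: f(3)=78, f(4)=99, f(5)=-153, f(6)=-684, f(7)=-522, f(8)=1989, f(9)=5607, f(10)=1206, f(11)=-21582, f(12)=-42021, f(13)=19107, f(14)=209916, f(15)=278658; answer 278658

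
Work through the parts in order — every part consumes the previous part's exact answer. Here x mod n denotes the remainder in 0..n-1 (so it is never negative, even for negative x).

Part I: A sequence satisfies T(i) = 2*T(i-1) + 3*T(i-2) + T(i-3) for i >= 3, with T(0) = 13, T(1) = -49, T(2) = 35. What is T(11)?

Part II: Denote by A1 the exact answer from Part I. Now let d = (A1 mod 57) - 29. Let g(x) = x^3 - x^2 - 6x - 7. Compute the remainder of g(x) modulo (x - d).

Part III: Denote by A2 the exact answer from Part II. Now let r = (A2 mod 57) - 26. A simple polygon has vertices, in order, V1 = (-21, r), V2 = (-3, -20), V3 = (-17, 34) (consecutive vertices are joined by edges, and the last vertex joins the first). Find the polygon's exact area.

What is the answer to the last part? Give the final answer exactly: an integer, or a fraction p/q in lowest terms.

Part I: T(3) = 2*(35) + 3*(-49) + 1*(13) = -64; iterating: T(3)=-64, T(4)=-72, T(5)=-301, T(6)=-882, T(7)=-2739, T(8)=-8425, T(9)=-25949, T(10)=-79912, T(11)=-246096; answer -246096
Part II: A1 = -246096; d = 1; remainder = value at the root: 1*(1)^3 - 1*(1)^2 - 6*(1)^1 - 7 = (1) + (-1) + (-6) + (-7) = -13; answer -13
Part III: A2 = -13; r = 18; cross terms: (-21*-20 - -3*18)=474, (-3*34 - -17*-20)=-442, (-17*18 - -21*34)=408; twice the area = |440| = 440; area = 220; answer 220

220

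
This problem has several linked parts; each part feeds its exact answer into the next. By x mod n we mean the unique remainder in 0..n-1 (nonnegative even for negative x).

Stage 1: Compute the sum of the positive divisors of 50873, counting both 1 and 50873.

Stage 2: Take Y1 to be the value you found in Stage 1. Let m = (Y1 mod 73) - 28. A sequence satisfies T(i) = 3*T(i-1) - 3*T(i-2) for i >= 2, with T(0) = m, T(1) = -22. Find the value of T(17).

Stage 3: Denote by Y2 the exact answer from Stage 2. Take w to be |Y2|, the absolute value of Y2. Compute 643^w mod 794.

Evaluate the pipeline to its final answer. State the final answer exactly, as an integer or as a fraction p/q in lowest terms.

653

Stage 1: 50873 is prime, so its only divisors are 1 and 50873; sigma = 1 + 50873 = 50874; answer 50874
Stage 2: Y1 = 50874; m = 38; T(2) = 3*(-22) - 3*(38) = -180; iterating: T(2)=-180, T(3)=-474, T(4)=-882, T(5)=-1224, T(6)=-1026, T(7)=594, T(8)=4860, T(9)=12798, T(10)=23814, T(11)=33048, T(12)=27702, T(13)=-16038, T(14)=-131220, T(15)=-345546, T(16)=-642978, T(17)=-892296; answer -892296
Stage 3: Y2 = -892296; w = 892296; squarings mod 794: 643^1=643, 643^2=569, 643^4=603, 643^8=751, 643^16=261, 643^32=631, 643^64=367, 643^128=503, 643^256=517, 643^512=505, 643^1024=151, 643^2048=569, 643^4096=603, 643^8192=751, 643^16384=261, 643^32768=631, 643^65536=367, 643^131072=503, 643^262144=517, 643^524288=505; 643^892296 = 643^8 * 643^128 * 643^256 * 643^1024 * 643^2048 * 643^4096 * 643^32768 * 643^65536 * 643^262144 * 643^524288 = 653 (mod 794); answer 653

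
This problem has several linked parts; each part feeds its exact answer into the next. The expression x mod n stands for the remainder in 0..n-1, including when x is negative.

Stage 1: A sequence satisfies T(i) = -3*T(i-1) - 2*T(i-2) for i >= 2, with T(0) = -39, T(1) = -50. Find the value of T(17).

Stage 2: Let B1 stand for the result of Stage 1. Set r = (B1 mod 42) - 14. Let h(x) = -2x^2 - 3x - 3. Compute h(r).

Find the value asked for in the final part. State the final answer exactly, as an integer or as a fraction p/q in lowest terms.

Stage 1: T(2) = -3*(-50) - 2*(-39) = 228; iterating: T(2)=228, T(3)=-584, T(4)=1296, T(5)=-2720, T(6)=5568, T(7)=-11264, T(8)=22656, T(9)=-45440, T(10)=91008, T(11)=-182144, T(12)=364416, T(13)=-728960, T(14)=1458048, T(15)=-2916224, T(16)=5832576, T(17)=-11665280; answer -11665280
Stage 2: B1 = -11665280; r = -4; -2*(-4)^2 - 3*(-4)^1 - 3 = (-32) + (12) + (-3) = -23; answer -23

-23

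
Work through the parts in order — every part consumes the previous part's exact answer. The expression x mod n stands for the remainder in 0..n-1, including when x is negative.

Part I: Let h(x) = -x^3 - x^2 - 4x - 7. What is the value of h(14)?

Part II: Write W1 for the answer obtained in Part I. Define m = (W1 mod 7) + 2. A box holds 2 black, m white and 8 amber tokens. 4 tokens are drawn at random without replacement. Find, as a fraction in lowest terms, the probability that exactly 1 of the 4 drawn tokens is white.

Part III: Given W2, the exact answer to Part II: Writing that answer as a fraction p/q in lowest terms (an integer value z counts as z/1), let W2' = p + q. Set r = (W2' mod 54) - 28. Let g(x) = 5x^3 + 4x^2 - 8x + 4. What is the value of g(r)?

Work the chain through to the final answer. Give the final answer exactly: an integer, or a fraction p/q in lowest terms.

Part I: -1*(14)^3 - 1*(14)^2 - 4*(14)^1 - 7 = (-2744) + (-196) + (-56) + (-7) = -3003; answer -3003
Part II: W1 = -3003; m = 2; total draws C(12,4) = 495; favorable C(2,1)*C(10,3) = 240; P = 16/33; answer 16/33
Part III: W2 = 16/33; threaded value p + q = 49; r = 21; 5*(21)^3 + 4*(21)^2 - 8*(21)^1 + 4 = (46305) + (1764) + (-168) + (4) = 47905; answer 47905

47905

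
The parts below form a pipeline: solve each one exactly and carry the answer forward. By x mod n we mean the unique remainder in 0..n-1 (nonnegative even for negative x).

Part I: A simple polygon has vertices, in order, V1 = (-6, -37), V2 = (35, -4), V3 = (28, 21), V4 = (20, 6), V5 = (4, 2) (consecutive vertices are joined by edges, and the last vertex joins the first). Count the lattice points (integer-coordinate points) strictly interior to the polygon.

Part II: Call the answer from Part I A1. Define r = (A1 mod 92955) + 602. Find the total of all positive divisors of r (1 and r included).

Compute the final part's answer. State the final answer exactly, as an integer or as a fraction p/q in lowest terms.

Part I: cross terms: (-6*-4 - 35*-37)=1319, (35*21 - 28*-4)=847, (28*6 - 20*21)=-252, (20*2 - 4*6)=16, (4*-37 - -6*2)=-136; twice the area = |1794| = 1794; area = 897; boundary points = 1 + 1 + 1 + 4 + 1 = 8; strictly interior points = area - boundary/2 + 1 = 894; answer 894
Part II: A1 = 894; r = 1496; 1496 = 2^3 * 11 * 17; sigma = (1 + 2 + 4 + 8) * (1 + 11) * (1 + 17) = 15 * 12 * 18 = 3240; answer 3240

3240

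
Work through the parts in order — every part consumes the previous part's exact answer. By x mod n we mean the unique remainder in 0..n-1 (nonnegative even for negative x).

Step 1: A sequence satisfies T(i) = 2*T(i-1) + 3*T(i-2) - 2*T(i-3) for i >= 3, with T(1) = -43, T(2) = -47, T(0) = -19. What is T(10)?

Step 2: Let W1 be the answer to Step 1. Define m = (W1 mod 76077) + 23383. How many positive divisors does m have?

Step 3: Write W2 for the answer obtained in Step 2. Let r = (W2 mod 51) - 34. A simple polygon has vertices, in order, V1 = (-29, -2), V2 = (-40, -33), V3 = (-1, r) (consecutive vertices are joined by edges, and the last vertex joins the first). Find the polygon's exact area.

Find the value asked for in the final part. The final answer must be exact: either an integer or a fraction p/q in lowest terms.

588

Step 1: T(3) = 2*(-47) + 3*(-43) - 2*(-19) = -185; iterating: T(3)=-185, T(4)=-425, T(5)=-1311, T(6)=-3527, T(7)=-10137, T(8)=-28233, T(9)=-79823, T(10)=-224071; answer -224071
Step 2: W1 = -224071; m = 27543; 27543 = 3 * 9181; number of divisors = (1+1) * (1+1) = 4; answer 4
Step 3: W2 = 4; r = -30; cross terms: (-29*-33 - -40*-2)=877, (-40*-30 - -1*-33)=1167, (-1*-2 - -29*-30)=-868; twice the area = |1176| = 1176; area = 588; answer 588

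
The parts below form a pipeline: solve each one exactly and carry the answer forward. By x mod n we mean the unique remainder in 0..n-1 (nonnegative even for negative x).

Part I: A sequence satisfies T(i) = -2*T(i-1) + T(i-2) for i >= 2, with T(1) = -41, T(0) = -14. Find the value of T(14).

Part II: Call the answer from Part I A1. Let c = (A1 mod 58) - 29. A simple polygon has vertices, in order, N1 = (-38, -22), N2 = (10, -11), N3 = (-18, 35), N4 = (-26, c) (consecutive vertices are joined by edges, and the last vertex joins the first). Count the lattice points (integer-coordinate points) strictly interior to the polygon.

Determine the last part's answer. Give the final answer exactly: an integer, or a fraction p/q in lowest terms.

1264

Part I: T(2) = -2*(-41) + 1*(-14) = 68; iterating: T(2)=68, T(3)=-177, T(4)=422, T(5)=-1021, T(6)=2464, T(7)=-5949, T(8)=14362, T(9)=-34673, T(10)=83708, T(11)=-202089, T(12)=487886, T(13)=-1177861, T(14)=2843608; answer 2843608
Part II: A1 = 2843608; c = 13; cross terms: (-38*-11 - 10*-22)=638, (10*35 - -18*-11)=152, (-18*13 - -26*35)=676, (-26*-22 - -38*13)=1066; twice the area = |2532| = 2532; area = 1266; boundary points = 1 + 2 + 2 + 1 = 6; strictly interior points = area - boundary/2 + 1 = 1264; answer 1264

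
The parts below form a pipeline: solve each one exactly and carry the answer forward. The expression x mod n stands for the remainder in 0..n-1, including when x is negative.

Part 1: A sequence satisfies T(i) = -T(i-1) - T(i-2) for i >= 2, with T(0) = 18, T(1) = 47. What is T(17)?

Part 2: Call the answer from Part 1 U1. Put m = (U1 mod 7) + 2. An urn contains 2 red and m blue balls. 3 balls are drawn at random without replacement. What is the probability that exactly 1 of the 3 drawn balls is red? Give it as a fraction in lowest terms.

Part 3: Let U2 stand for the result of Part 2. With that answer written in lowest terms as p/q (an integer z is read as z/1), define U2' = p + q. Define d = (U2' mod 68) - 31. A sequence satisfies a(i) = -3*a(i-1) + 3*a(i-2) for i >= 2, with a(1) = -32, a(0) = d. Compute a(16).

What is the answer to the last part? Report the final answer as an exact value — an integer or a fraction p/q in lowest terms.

Part 1: T(2) = -1*(47) - 1*(18) = -65; iterating: T(2)=-65, T(3)=18, T(4)=47, T(5)=-65, T(6)=18, T(7)=47, T(8)=-65, T(9)=18, T(10)=47, T(11)=-65, T(12)=18, T(13)=47, T(14)=-65, T(15)=18, T(16)=47, T(17)=-65; answer -65
Part 2: U1 = -65; m = 7; total draws C(9,3) = 84; favorable C(2,1)*C(7,2) = 42; P = 1/2; answer 1/2
Part 3: U2 = 1/2; threaded value p + q = 3; d = -28; a(2) = -3*(-32) + 3*(-28) = 12; iterating: a(2)=12, a(3)=-132, a(4)=432, a(5)=-1692, a(6)=6372, a(7)=-24192, a(8)=91692, a(9)=-347652, a(10)=1318032, a(11)=-4997052, a(12)=18945252, a(13)=-71826912, a(14)=272316492, a(15)=-1032430212, a(16)=3914240112; answer 3914240112

3914240112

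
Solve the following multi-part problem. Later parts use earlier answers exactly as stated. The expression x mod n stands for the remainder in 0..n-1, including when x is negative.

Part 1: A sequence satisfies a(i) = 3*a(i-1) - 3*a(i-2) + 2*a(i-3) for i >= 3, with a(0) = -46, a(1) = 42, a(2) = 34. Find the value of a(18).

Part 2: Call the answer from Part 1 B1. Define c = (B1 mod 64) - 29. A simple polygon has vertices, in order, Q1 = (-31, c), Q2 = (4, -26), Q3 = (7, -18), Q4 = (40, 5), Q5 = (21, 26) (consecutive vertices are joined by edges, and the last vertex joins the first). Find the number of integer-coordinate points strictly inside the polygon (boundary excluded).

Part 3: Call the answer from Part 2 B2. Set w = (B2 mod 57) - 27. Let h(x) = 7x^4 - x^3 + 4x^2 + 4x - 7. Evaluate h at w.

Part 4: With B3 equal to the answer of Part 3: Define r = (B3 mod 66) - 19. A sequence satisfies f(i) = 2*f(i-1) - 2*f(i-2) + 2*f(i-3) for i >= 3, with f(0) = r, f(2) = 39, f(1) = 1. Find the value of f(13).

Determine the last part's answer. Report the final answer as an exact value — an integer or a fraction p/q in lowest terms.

4976

Part 1: a(3) = 3*(34) - 3*(42) + 2*(-46) = -116; iterating: a(3)=-116, a(4)=-366, a(5)=-682, a(6)=-1180, a(7)=-2226, a(8)=-4502, a(9)=-9188, a(10)=-18510, a(11)=-36970, a(12)=-73756, a(13)=-147378, a(14)=-294806, a(15)=-589796, a(16)=-1179726, a(17)=-2359402, a(18)=-4718620; answer -4718620
Part 2: B1 = -4718620; c = 7; cross terms: (-31*-26 - 4*7)=778, (4*-18 - 7*-26)=110, (7*5 - 40*-18)=755, (40*26 - 21*5)=935, (21*7 - -31*26)=953; twice the area = |3531| = 3531; area = 3531/2; boundary points = 1 + 1 + 1 + 1 + 1 = 5; strictly interior points = area - boundary/2 + 1 = 1764; answer 1764
Part 3: B2 = 1764; w = 27; 7*(27)^4 - 1*(27)^3 + 4*(27)^2 + 4*(27)^1 - 7 = (3720087) + (-19683) + (2916) + (108) + (-7) = 3703421; answer 3703421
Part 4: B3 = 3703421; r = 10; f(3) = 2*(39) - 2*(1) + 2*(10) = 96; iterating: f(3)=96, f(4)=116, f(5)=118, f(6)=196, f(7)=388, f(8)=620, f(9)=856, f(10)=1248, f(11)=2024, f(12)=3264, f(13)=4976; answer 4976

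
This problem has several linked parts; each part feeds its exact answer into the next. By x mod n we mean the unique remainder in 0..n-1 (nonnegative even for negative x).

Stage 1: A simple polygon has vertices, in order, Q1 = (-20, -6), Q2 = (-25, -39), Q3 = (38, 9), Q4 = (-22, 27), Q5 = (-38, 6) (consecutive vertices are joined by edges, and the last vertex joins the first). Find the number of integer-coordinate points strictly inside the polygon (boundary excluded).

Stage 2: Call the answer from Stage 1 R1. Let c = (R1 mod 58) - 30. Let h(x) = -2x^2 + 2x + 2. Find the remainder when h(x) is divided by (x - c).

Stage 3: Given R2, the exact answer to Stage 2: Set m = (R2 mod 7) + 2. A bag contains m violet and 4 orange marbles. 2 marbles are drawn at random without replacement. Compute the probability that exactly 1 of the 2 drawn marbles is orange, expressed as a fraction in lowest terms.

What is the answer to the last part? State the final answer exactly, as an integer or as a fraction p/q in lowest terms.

Stage 1: cross terms: (-20*-39 - -25*-6)=630, (-25*9 - 38*-39)=1257, (38*27 - -22*9)=1224, (-22*6 - -38*27)=894, (-38*-6 - -20*6)=348; twice the area = |4353| = 4353; area = 4353/2; boundary points = 1 + 3 + 6 + 1 + 6 = 17; strictly interior points = area - boundary/2 + 1 = 2169; answer 2169
Stage 2: R1 = 2169; c = -7; remainder = value at the root: -2*(-7)^2 + 2*(-7)^1 + 2 = (-98) + (-14) + (2) = -110; answer -110
Stage 3: R2 = -110; m = 4; total draws C(8,2) = 28; favorable C(4,1)*C(4,1) = 16; P = 4/7; answer 4/7

4/7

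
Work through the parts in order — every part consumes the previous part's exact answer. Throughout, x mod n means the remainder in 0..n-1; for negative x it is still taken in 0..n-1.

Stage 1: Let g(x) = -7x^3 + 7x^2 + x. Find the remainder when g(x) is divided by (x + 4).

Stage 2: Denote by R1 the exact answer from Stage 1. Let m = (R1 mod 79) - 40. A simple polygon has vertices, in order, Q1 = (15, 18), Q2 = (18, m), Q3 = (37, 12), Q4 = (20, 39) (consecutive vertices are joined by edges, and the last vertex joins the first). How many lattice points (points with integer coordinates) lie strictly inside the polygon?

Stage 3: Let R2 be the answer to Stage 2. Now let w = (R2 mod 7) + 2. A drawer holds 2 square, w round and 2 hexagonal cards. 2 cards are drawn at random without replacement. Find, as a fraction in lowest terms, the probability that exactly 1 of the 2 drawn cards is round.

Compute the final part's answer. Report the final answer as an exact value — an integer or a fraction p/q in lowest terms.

4/7

Stage 1: remainder = value at the root: -7*(-4)^3 + 7*(-4)^2 + 1*(-4)^1 = (448) + (112) + (-4) = 556; answer 556
Stage 2: R1 = 556; m = -37; cross terms: (15*-37 - 18*18)=-879, (18*12 - 37*-37)=1585, (37*39 - 20*12)=1203, (20*18 - 15*39)=-225; twice the area = |1684| = 1684; area = 842; boundary points = 1 + 1 + 1 + 1 = 4; strictly interior points = area - boundary/2 + 1 = 841; answer 841
Stage 3: R2 = 841; w = 3; total draws C(7,2) = 21; favorable C(3,1)*C(4,1) = 12; P = 4/7; answer 4/7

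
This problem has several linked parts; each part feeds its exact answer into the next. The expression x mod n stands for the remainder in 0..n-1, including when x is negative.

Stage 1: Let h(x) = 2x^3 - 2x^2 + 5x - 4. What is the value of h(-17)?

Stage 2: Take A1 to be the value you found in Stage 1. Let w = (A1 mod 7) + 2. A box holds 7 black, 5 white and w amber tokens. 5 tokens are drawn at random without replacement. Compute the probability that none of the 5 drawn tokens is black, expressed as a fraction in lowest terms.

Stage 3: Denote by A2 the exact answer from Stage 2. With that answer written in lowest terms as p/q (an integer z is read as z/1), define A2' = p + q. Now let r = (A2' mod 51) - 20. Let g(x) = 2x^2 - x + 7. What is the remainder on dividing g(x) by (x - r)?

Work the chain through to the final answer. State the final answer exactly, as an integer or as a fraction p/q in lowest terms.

385

Stage 1: 2*(-17)^3 - 2*(-17)^2 + 5*(-17)^1 - 4 = (-9826) + (-578) + (-85) + (-4) = -10493; answer -10493
Stage 2: A1 = -10493; w = 2; total draws C(14,5) = 2002; favorable C(7,5) = 21; P = 3/286; answer 3/286
Stage 3: A2 = 3/286; threaded value p + q = 289; r = 14; remainder = value at the root: 2*(14)^2 - 1*(14)^1 + 7 = (392) + (-14) + (7) = 385; answer 385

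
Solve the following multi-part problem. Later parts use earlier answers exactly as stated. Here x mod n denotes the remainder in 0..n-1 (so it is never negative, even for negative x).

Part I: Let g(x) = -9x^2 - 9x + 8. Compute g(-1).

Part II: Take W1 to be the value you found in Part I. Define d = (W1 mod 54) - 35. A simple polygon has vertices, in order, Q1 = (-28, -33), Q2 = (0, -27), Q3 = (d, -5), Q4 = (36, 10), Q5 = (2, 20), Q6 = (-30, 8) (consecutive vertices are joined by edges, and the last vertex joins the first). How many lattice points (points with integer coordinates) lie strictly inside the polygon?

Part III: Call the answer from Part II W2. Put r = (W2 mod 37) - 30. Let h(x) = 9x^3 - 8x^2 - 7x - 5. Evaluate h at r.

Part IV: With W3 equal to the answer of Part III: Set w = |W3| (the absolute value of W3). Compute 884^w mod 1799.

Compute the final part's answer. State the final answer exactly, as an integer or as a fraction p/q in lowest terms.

1621

Part I: -9*(-1)^2 - 9*(-1)^1 + 8 = (-9) + (9) + (8) = 8; answer 8
Part II: W1 = 8; d = -27; cross terms: (-28*-27 - 0*-33)=756, (0*-5 - -27*-27)=-729, (-27*10 - 36*-5)=-90, (36*20 - 2*10)=700, (2*8 - -30*20)=616, (-30*-33 - -28*8)=1214; twice the area = |2467| = 2467; area = 2467/2; boundary points = 2 + 1 + 3 + 2 + 4 + 1 = 13; strictly interior points = area - boundary/2 + 1 = 1228; answer 1228
Part III: W2 = 1228; r = -23; 9*(-23)^3 - 8*(-23)^2 - 7*(-23)^1 - 5 = (-109503) + (-4232) + (161) + (-5) = -113579; answer -113579
Part IV: W3 = -113579; w = 113579; squarings mod 1799: 884^1=884, 884^2=690, 884^4=1164, 884^8=249, 884^16=835, 884^32=1012, 884^64=513, 884^128=515, 884^256=772, 884^512=515, 884^1024=772, 884^2048=515, 884^4096=772, 884^8192=515, 884^16384=772, 884^32768=515, 884^65536=772; 884^113579 = 884^1 * 884^2 * 884^8 * 884^32 * 884^128 * 884^256 * 884^512 * 884^2048 * 884^4096 * 884^8192 * 884^32768 * 884^65536 = 1621 (mod 1799); answer 1621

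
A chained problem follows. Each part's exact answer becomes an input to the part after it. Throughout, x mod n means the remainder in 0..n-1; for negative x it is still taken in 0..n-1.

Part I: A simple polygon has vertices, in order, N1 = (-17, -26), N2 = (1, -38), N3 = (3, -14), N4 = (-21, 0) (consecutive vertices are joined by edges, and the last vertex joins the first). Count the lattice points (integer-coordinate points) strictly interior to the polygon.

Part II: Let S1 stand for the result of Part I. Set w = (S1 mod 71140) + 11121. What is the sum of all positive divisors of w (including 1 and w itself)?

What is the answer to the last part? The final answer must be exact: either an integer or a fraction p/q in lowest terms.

32760

Part I: cross terms: (-17*-38 - 1*-26)=672, (1*-14 - 3*-38)=100, (3*0 - -21*-14)=-294, (-21*-26 - -17*0)=546; twice the area = |1024| = 1024; area = 512; boundary points = 6 + 2 + 2 + 2 = 12; strictly interior points = area - boundary/2 + 1 = 507; answer 507
Part II: S1 = 507; w = 11628; 11628 = 2^2 * 3^2 * 17 * 19; sigma = (1 + 2 + 4) * (1 + 3 + 9) * (1 + 17) * (1 + 19) = 7 * 13 * 18 * 20 = 32760; answer 32760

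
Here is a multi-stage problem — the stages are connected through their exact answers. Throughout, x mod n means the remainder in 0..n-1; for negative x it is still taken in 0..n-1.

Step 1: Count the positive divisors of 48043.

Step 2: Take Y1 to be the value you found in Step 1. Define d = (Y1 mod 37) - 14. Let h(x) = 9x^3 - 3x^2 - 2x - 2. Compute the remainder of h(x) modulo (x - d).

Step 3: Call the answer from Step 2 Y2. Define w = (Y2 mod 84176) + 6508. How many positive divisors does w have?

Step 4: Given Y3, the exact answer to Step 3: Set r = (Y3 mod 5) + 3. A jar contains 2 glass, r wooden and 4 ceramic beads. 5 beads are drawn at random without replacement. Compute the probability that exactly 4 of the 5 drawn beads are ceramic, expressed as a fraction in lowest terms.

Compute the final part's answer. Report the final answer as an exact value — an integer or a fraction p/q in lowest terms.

1/99

Step 1: 48043 = 107 * 449; number of divisors = (1+1) * (1+1) = 4; answer 4
Step 2: Y1 = 4; d = -10; remainder = value at the root: 9*(-10)^3 - 3*(-10)^2 - 2*(-10)^1 - 2 = (-9000) + (-300) + (20) + (-2) = -9282; answer -9282
Step 3: Y2 = -9282; w = 81402; 81402 = 2 * 3 * 13567; number of divisors = (1+1) * (1+1) * (1+1) = 8; answer 8
Step 4: Y3 = 8; r = 6; total draws C(12,5) = 792; favorable C(4,4)*C(8,1) = 8; P = 1/99; answer 1/99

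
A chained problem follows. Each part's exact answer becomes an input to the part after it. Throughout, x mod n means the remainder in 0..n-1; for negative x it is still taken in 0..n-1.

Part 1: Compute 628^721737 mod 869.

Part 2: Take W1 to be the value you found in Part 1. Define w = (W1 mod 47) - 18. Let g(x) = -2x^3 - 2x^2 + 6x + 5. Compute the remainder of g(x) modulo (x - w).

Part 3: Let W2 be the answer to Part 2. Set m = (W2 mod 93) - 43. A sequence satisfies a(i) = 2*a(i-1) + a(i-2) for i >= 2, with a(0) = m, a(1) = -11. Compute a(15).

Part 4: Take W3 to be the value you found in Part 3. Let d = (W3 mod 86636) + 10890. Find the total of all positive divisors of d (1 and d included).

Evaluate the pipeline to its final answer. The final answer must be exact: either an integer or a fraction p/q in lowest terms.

Part 1: squarings mod 869: 628^1=628, 628^2=727, 628^4=177, 628^8=45, 628^16=287, 628^32=683, 628^64=705, 628^128=826, 628^256=111, 628^512=155, 628^1024=562, 628^2048=397, 628^4096=320, 628^8192=727, 628^16384=177, 628^32768=45, 628^65536=287, 628^131072=683, 628^262144=705, 628^524288=826; 628^721737 = 628^1 * 628^8 * 628^64 * 628^256 * 628^512 * 628^65536 * 628^131072 * 628^524288 = 331 (mod 869); answer 331
Part 2: W1 = 331; w = -16; remainder = value at the root: -2*(-16)^3 - 2*(-16)^2 + 6*(-16)^1 + 5 = (8192) + (-512) + (-96) + (5) = 7589; answer 7589
Part 3: W2 = 7589; m = 13; a(2) = 2*(-11) + 1*(13) = -9; iterating: a(2)=-9, a(3)=-29, a(4)=-67, a(5)=-163, a(6)=-393, a(7)=-949, a(8)=-2291, a(9)=-5531, a(10)=-13353, a(11)=-32237, a(12)=-77827, a(13)=-187891, a(14)=-453609, a(15)=-1095109; answer -1095109
Part 4: W3 = -1095109; d = 42049; 42049 = 7 * 6007; sigma = (1 + 7) * (1 + 6007) = 8 * 6008 = 48064; answer 48064

48064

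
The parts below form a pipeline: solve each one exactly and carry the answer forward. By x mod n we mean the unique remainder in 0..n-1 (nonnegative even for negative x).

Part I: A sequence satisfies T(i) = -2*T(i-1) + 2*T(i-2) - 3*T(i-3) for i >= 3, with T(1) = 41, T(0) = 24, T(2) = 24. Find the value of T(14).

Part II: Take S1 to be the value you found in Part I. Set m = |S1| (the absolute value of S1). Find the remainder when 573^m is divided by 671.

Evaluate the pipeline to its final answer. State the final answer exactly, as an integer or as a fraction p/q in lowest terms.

Part I: T(3) = -2*(24) + 2*(41) - 3*(24) = -38; iterating: T(3)=-38, T(4)=1, T(5)=-150, T(6)=416, T(7)=-1135, T(8)=3552, T(9)=-10622, T(10)=31753, T(11)=-95406, T(12)=286184, T(13)=-858439, T(14)=2575464; answer 2575464
Part II: S1 = 2575464; m = 2575464; squarings mod 671: 573^1=573, 573^2=210, 573^4=485, 573^8=375, 573^16=386, 573^32=34, 573^64=485, 573^128=375, 573^256=386, 573^512=34, 573^1024=485, 573^2048=375, 573^4096=386, 573^8192=34, 573^16384=485, 573^32768=375, 573^65536=386, 573^131072=34, 573^262144=485, 573^524288=375, 573^1048576=386, 573^2097152=34; 573^2575464 = 573^8 * 573^32 * 573^64 * 573^1024 * 573^2048 * 573^16384 * 573^65536 * 573^131072 * 573^262144 * 573^2097152 = 485 (mod 671); answer 485

485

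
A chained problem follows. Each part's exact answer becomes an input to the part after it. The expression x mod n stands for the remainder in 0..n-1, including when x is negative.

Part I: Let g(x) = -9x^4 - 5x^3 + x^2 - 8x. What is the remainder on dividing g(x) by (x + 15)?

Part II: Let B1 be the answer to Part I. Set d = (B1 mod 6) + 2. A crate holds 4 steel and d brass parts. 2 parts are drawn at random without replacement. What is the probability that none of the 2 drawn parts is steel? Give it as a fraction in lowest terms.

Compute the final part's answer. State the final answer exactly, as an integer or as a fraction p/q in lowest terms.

Part I: remainder = value at the root: -9*(-15)^4 - 5*(-15)^3 + 1*(-15)^2 - 8*(-15)^1 = (-455625) + (16875) + (225) + (120) = -438405; answer -438405
Part II: B1 = -438405; d = 5; total draws C(9,2) = 36; favorable C(5,2) = 10; P = 5/18; answer 5/18

5/18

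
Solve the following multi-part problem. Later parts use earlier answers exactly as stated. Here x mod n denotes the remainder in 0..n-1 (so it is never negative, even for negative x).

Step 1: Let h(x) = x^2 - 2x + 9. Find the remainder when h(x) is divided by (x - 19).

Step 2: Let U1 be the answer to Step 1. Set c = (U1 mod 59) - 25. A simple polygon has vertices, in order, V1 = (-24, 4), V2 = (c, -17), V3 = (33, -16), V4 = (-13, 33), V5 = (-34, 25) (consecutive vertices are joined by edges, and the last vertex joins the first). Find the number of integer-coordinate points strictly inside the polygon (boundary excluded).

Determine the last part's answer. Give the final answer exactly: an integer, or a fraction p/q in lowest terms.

1433

Step 1: remainder = value at the root: 1*(19)^2 - 2*(19)^1 + 9 = (361) + (-38) + (9) = 332; answer 332
Step 2: U1 = 332; c = 12; cross terms: (-24*-17 - 12*4)=360, (12*-16 - 33*-17)=369, (33*33 - -13*-16)=881, (-13*25 - -34*33)=797, (-34*4 - -24*25)=464; twice the area = |2871| = 2871; area = 2871/2; boundary points = 3 + 1 + 1 + 1 + 1 = 7; strictly interior points = area - boundary/2 + 1 = 1433; answer 1433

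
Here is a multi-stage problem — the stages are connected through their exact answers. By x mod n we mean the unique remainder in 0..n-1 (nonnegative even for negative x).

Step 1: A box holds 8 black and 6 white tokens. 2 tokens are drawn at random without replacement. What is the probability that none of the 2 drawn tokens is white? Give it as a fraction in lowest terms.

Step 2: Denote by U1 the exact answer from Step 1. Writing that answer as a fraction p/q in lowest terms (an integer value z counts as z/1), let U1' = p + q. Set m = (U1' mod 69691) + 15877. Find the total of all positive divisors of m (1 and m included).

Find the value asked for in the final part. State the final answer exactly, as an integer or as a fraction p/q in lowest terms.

Step 1: total draws C(14,2) = 91; favorable C(8,2) = 28; P = 4/13; answer 4/13
Step 2: U1 = 4/13; threaded value p + q = 17; m = 15894; 15894 = 2 * 3^2 * 883; sigma = (1 + 2) * (1 + 3 + 9) * (1 + 883) = 3 * 13 * 884 = 34476; answer 34476

34476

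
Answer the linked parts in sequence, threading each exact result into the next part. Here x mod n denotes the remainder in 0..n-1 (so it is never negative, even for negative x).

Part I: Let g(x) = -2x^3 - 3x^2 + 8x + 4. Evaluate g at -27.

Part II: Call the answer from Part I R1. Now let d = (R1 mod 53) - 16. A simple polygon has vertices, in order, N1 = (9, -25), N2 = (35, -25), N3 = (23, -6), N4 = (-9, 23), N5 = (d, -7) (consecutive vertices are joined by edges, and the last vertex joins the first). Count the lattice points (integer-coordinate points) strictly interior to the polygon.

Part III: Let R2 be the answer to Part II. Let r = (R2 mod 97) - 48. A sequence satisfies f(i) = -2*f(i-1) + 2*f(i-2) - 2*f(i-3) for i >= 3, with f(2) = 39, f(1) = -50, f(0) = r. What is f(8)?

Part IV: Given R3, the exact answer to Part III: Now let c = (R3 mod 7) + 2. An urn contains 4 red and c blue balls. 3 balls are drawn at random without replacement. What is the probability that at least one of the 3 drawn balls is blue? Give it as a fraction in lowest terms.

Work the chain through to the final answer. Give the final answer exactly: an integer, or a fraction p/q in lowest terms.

Part I: -2*(-27)^3 - 3*(-27)^2 + 8*(-27)^1 + 4 = (39366) + (-2187) + (-216) + (4) = 36967; answer 36967
Part II: R1 = 36967; d = 10; cross terms: (9*-25 - 35*-25)=650, (35*-6 - 23*-25)=365, (23*23 - -9*-6)=475, (-9*-7 - 10*23)=-167, (10*-25 - 9*-7)=-187; twice the area = |1136| = 1136; area = 568; boundary points = 26 + 1 + 1 + 1 + 1 = 30; strictly interior points = area - boundary/2 + 1 = 554; answer 554
Part III: R2 = 554; r = 21; f(3) = -2*(39) + 2*(-50) - 2*(21) = -220; iterating: f(3)=-220, f(4)=618, f(5)=-1754, f(6)=5184, f(7)=-15112, f(8)=44100; answer 44100
Part IV: R3 = 44100; c = 2; total draws C(6,3) = 20; complement C(4,3) = 4; favorable 20 - 4 = 16; P = 4/5; answer 4/5

4/5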